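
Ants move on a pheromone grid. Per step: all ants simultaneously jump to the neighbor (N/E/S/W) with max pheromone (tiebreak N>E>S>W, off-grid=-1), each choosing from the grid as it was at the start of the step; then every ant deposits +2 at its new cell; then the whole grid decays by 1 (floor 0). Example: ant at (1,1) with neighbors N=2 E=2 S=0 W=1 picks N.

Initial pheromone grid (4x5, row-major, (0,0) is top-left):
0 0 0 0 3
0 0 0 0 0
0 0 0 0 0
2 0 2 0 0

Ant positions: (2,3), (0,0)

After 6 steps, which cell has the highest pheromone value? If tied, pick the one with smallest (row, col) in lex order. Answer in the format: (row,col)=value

Step 1: ant0:(2,3)->N->(1,3) | ant1:(0,0)->E->(0,1)
  grid max=2 at (0,4)
Step 2: ant0:(1,3)->N->(0,3) | ant1:(0,1)->E->(0,2)
  grid max=1 at (0,2)
Step 3: ant0:(0,3)->E->(0,4) | ant1:(0,2)->E->(0,3)
  grid max=2 at (0,3)
Step 4: ant0:(0,4)->W->(0,3) | ant1:(0,3)->E->(0,4)
  grid max=3 at (0,3)
Step 5: ant0:(0,3)->E->(0,4) | ant1:(0,4)->W->(0,3)
  grid max=4 at (0,3)
Step 6: ant0:(0,4)->W->(0,3) | ant1:(0,3)->E->(0,4)
  grid max=5 at (0,3)
Final grid:
  0 0 0 5 5
  0 0 0 0 0
  0 0 0 0 0
  0 0 0 0 0
Max pheromone 5 at (0,3)

Answer: (0,3)=5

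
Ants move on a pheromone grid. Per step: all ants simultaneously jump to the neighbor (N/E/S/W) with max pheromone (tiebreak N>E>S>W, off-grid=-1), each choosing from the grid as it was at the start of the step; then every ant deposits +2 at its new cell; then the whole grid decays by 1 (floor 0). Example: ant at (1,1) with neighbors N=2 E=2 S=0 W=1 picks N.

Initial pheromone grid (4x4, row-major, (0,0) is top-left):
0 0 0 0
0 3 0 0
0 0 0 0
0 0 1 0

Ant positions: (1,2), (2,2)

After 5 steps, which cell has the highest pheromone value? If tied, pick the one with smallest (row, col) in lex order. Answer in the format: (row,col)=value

Step 1: ant0:(1,2)->W->(1,1) | ant1:(2,2)->S->(3,2)
  grid max=4 at (1,1)
Step 2: ant0:(1,1)->N->(0,1) | ant1:(3,2)->N->(2,2)
  grid max=3 at (1,1)
Step 3: ant0:(0,1)->S->(1,1) | ant1:(2,2)->S->(3,2)
  grid max=4 at (1,1)
Step 4: ant0:(1,1)->N->(0,1) | ant1:(3,2)->N->(2,2)
  grid max=3 at (1,1)
Step 5: ant0:(0,1)->S->(1,1) | ant1:(2,2)->S->(3,2)
  grid max=4 at (1,1)
Final grid:
  0 0 0 0
  0 4 0 0
  0 0 0 0
  0 0 2 0
Max pheromone 4 at (1,1)

Answer: (1,1)=4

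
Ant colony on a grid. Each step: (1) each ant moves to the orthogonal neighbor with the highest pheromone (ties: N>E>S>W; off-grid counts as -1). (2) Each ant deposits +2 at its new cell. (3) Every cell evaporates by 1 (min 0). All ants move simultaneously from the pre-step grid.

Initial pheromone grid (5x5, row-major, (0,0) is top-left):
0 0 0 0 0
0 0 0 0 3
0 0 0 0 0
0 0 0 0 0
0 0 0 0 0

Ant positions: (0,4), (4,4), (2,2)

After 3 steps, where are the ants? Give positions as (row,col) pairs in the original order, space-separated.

Step 1: ant0:(0,4)->S->(1,4) | ant1:(4,4)->N->(3,4) | ant2:(2,2)->N->(1,2)
  grid max=4 at (1,4)
Step 2: ant0:(1,4)->N->(0,4) | ant1:(3,4)->N->(2,4) | ant2:(1,2)->N->(0,2)
  grid max=3 at (1,4)
Step 3: ant0:(0,4)->S->(1,4) | ant1:(2,4)->N->(1,4) | ant2:(0,2)->E->(0,3)
  grid max=6 at (1,4)

(1,4) (1,4) (0,3)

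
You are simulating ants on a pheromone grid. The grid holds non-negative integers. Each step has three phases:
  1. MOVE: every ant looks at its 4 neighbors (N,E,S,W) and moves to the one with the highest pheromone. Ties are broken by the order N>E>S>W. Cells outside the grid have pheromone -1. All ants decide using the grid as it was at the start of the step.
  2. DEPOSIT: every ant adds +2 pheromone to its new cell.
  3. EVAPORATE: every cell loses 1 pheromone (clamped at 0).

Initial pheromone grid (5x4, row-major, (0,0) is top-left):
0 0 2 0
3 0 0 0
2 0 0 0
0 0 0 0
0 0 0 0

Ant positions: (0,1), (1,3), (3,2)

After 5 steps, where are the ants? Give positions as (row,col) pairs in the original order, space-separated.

Step 1: ant0:(0,1)->E->(0,2) | ant1:(1,3)->N->(0,3) | ant2:(3,2)->N->(2,2)
  grid max=3 at (0,2)
Step 2: ant0:(0,2)->E->(0,3) | ant1:(0,3)->W->(0,2) | ant2:(2,2)->N->(1,2)
  grid max=4 at (0,2)
Step 3: ant0:(0,3)->W->(0,2) | ant1:(0,2)->E->(0,3) | ant2:(1,2)->N->(0,2)
  grid max=7 at (0,2)
Step 4: ant0:(0,2)->E->(0,3) | ant1:(0,3)->W->(0,2) | ant2:(0,2)->E->(0,3)
  grid max=8 at (0,2)
Step 5: ant0:(0,3)->W->(0,2) | ant1:(0,2)->E->(0,3) | ant2:(0,3)->W->(0,2)
  grid max=11 at (0,2)

(0,2) (0,3) (0,2)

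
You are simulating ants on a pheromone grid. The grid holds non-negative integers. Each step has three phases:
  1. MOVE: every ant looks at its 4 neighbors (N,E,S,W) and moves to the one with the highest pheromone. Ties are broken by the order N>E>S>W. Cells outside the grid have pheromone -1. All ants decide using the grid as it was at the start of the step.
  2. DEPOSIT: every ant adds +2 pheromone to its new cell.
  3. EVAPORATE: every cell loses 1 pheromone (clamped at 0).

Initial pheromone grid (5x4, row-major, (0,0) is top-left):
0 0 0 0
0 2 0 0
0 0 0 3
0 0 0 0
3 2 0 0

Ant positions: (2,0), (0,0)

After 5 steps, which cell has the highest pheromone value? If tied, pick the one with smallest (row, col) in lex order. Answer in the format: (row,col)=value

Answer: (0,1)=5

Derivation:
Step 1: ant0:(2,0)->N->(1,0) | ant1:(0,0)->E->(0,1)
  grid max=2 at (2,3)
Step 2: ant0:(1,0)->E->(1,1) | ant1:(0,1)->S->(1,1)
  grid max=4 at (1,1)
Step 3: ant0:(1,1)->N->(0,1) | ant1:(1,1)->N->(0,1)
  grid max=3 at (0,1)
Step 4: ant0:(0,1)->S->(1,1) | ant1:(0,1)->S->(1,1)
  grid max=6 at (1,1)
Step 5: ant0:(1,1)->N->(0,1) | ant1:(1,1)->N->(0,1)
  grid max=5 at (0,1)
Final grid:
  0 5 0 0
  0 5 0 0
  0 0 0 0
  0 0 0 0
  0 0 0 0
Max pheromone 5 at (0,1)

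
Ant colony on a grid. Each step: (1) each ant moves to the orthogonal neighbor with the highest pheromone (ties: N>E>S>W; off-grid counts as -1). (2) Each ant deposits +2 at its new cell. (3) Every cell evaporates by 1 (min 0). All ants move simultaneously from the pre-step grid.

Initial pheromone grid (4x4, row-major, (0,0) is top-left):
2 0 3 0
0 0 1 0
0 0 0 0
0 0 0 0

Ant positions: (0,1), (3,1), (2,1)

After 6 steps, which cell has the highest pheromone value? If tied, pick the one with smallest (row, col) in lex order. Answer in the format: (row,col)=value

Step 1: ant0:(0,1)->E->(0,2) | ant1:(3,1)->N->(2,1) | ant2:(2,1)->N->(1,1)
  grid max=4 at (0,2)
Step 2: ant0:(0,2)->E->(0,3) | ant1:(2,1)->N->(1,1) | ant2:(1,1)->S->(2,1)
  grid max=3 at (0,2)
Step 3: ant0:(0,3)->W->(0,2) | ant1:(1,1)->S->(2,1) | ant2:(2,1)->N->(1,1)
  grid max=4 at (0,2)
Step 4: ant0:(0,2)->E->(0,3) | ant1:(2,1)->N->(1,1) | ant2:(1,1)->S->(2,1)
  grid max=4 at (1,1)
Step 5: ant0:(0,3)->W->(0,2) | ant1:(1,1)->S->(2,1) | ant2:(2,1)->N->(1,1)
  grid max=5 at (1,1)
Step 6: ant0:(0,2)->E->(0,3) | ant1:(2,1)->N->(1,1) | ant2:(1,1)->S->(2,1)
  grid max=6 at (1,1)
Final grid:
  0 0 3 1
  0 6 0 0
  0 6 0 0
  0 0 0 0
Max pheromone 6 at (1,1)

Answer: (1,1)=6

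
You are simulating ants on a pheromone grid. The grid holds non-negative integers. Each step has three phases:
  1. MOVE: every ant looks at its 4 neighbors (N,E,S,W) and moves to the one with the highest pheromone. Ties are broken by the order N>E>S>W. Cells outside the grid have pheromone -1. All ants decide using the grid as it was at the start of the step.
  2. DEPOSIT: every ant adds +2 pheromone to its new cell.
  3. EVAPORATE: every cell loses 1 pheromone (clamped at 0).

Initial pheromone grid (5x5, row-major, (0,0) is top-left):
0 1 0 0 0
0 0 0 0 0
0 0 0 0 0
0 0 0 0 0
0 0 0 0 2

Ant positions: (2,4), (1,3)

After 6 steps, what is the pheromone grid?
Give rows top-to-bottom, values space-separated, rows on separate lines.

After step 1: ants at (1,4),(0,3)
  0 0 0 1 0
  0 0 0 0 1
  0 0 0 0 0
  0 0 0 0 0
  0 0 0 0 1
After step 2: ants at (0,4),(0,4)
  0 0 0 0 3
  0 0 0 0 0
  0 0 0 0 0
  0 0 0 0 0
  0 0 0 0 0
After step 3: ants at (1,4),(1,4)
  0 0 0 0 2
  0 0 0 0 3
  0 0 0 0 0
  0 0 0 0 0
  0 0 0 0 0
After step 4: ants at (0,4),(0,4)
  0 0 0 0 5
  0 0 0 0 2
  0 0 0 0 0
  0 0 0 0 0
  0 0 0 0 0
After step 5: ants at (1,4),(1,4)
  0 0 0 0 4
  0 0 0 0 5
  0 0 0 0 0
  0 0 0 0 0
  0 0 0 0 0
After step 6: ants at (0,4),(0,4)
  0 0 0 0 7
  0 0 0 0 4
  0 0 0 0 0
  0 0 0 0 0
  0 0 0 0 0

0 0 0 0 7
0 0 0 0 4
0 0 0 0 0
0 0 0 0 0
0 0 0 0 0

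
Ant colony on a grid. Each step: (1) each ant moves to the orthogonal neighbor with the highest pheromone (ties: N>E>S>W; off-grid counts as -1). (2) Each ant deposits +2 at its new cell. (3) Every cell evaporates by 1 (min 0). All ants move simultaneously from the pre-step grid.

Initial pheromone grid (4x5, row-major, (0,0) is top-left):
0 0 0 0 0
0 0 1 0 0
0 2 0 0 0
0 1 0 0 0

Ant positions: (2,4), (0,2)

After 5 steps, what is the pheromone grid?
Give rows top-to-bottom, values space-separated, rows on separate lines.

After step 1: ants at (1,4),(1,2)
  0 0 0 0 0
  0 0 2 0 1
  0 1 0 0 0
  0 0 0 0 0
After step 2: ants at (0,4),(0,2)
  0 0 1 0 1
  0 0 1 0 0
  0 0 0 0 0
  0 0 0 0 0
After step 3: ants at (1,4),(1,2)
  0 0 0 0 0
  0 0 2 0 1
  0 0 0 0 0
  0 0 0 0 0
After step 4: ants at (0,4),(0,2)
  0 0 1 0 1
  0 0 1 0 0
  0 0 0 0 0
  0 0 0 0 0
After step 5: ants at (1,4),(1,2)
  0 0 0 0 0
  0 0 2 0 1
  0 0 0 0 0
  0 0 0 0 0

0 0 0 0 0
0 0 2 0 1
0 0 0 0 0
0 0 0 0 0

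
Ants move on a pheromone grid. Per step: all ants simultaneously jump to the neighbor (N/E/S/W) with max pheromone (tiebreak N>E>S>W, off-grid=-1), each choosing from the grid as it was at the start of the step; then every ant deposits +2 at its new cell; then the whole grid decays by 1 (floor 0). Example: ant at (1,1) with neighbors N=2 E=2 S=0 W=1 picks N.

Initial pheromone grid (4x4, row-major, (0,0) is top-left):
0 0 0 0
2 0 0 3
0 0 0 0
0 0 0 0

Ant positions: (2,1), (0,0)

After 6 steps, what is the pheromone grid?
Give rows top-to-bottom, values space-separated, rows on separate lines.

After step 1: ants at (1,1),(1,0)
  0 0 0 0
  3 1 0 2
  0 0 0 0
  0 0 0 0
After step 2: ants at (1,0),(1,1)
  0 0 0 0
  4 2 0 1
  0 0 0 0
  0 0 0 0
After step 3: ants at (1,1),(1,0)
  0 0 0 0
  5 3 0 0
  0 0 0 0
  0 0 0 0
After step 4: ants at (1,0),(1,1)
  0 0 0 0
  6 4 0 0
  0 0 0 0
  0 0 0 0
After step 5: ants at (1,1),(1,0)
  0 0 0 0
  7 5 0 0
  0 0 0 0
  0 0 0 0
After step 6: ants at (1,0),(1,1)
  0 0 0 0
  8 6 0 0
  0 0 0 0
  0 0 0 0

0 0 0 0
8 6 0 0
0 0 0 0
0 0 0 0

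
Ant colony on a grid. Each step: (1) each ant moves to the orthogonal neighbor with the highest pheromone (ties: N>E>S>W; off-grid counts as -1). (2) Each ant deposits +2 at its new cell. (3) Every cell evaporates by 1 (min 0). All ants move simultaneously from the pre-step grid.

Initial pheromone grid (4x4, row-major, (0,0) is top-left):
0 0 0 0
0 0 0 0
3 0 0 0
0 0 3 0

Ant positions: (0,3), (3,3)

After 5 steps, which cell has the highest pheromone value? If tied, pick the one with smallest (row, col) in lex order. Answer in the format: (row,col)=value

Answer: (3,2)=4

Derivation:
Step 1: ant0:(0,3)->S->(1,3) | ant1:(3,3)->W->(3,2)
  grid max=4 at (3,2)
Step 2: ant0:(1,3)->N->(0,3) | ant1:(3,2)->N->(2,2)
  grid max=3 at (3,2)
Step 3: ant0:(0,3)->S->(1,3) | ant1:(2,2)->S->(3,2)
  grid max=4 at (3,2)
Step 4: ant0:(1,3)->N->(0,3) | ant1:(3,2)->N->(2,2)
  grid max=3 at (3,2)
Step 5: ant0:(0,3)->S->(1,3) | ant1:(2,2)->S->(3,2)
  grid max=4 at (3,2)
Final grid:
  0 0 0 0
  0 0 0 1
  0 0 0 0
  0 0 4 0
Max pheromone 4 at (3,2)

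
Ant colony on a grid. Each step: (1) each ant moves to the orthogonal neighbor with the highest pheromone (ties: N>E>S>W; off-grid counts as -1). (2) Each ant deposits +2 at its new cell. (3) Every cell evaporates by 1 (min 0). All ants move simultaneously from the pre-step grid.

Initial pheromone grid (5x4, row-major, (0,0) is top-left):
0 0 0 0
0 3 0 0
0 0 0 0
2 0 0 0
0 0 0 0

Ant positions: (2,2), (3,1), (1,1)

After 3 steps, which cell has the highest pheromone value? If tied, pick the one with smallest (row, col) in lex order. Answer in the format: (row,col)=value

Step 1: ant0:(2,2)->N->(1,2) | ant1:(3,1)->W->(3,0) | ant2:(1,1)->N->(0,1)
  grid max=3 at (3,0)
Step 2: ant0:(1,2)->W->(1,1) | ant1:(3,0)->N->(2,0) | ant2:(0,1)->S->(1,1)
  grid max=5 at (1,1)
Step 3: ant0:(1,1)->N->(0,1) | ant1:(2,0)->S->(3,0) | ant2:(1,1)->N->(0,1)
  grid max=4 at (1,1)
Final grid:
  0 3 0 0
  0 4 0 0
  0 0 0 0
  3 0 0 0
  0 0 0 0
Max pheromone 4 at (1,1)

Answer: (1,1)=4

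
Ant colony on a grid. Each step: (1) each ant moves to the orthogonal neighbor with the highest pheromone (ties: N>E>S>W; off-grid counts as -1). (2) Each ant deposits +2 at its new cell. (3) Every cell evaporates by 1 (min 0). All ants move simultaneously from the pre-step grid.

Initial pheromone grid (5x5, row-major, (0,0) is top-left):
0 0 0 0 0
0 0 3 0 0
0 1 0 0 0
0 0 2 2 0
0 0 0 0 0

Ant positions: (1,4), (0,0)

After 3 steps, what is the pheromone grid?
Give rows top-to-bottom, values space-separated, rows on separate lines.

After step 1: ants at (0,4),(0,1)
  0 1 0 0 1
  0 0 2 0 0
  0 0 0 0 0
  0 0 1 1 0
  0 0 0 0 0
After step 2: ants at (1,4),(0,2)
  0 0 1 0 0
  0 0 1 0 1
  0 0 0 0 0
  0 0 0 0 0
  0 0 0 0 0
After step 3: ants at (0,4),(1,2)
  0 0 0 0 1
  0 0 2 0 0
  0 0 0 0 0
  0 0 0 0 0
  0 0 0 0 0

0 0 0 0 1
0 0 2 0 0
0 0 0 0 0
0 0 0 0 0
0 0 0 0 0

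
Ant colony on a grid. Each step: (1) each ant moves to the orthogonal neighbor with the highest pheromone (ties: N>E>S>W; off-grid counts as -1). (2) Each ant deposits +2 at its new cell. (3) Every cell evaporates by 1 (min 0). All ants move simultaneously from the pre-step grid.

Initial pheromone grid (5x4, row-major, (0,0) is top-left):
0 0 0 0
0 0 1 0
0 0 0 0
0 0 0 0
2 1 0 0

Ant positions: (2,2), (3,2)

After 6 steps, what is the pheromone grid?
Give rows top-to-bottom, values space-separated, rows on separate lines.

After step 1: ants at (1,2),(2,2)
  0 0 0 0
  0 0 2 0
  0 0 1 0
  0 0 0 0
  1 0 0 0
After step 2: ants at (2,2),(1,2)
  0 0 0 0
  0 0 3 0
  0 0 2 0
  0 0 0 0
  0 0 0 0
After step 3: ants at (1,2),(2,2)
  0 0 0 0
  0 0 4 0
  0 0 3 0
  0 0 0 0
  0 0 0 0
After step 4: ants at (2,2),(1,2)
  0 0 0 0
  0 0 5 0
  0 0 4 0
  0 0 0 0
  0 0 0 0
After step 5: ants at (1,2),(2,2)
  0 0 0 0
  0 0 6 0
  0 0 5 0
  0 0 0 0
  0 0 0 0
After step 6: ants at (2,2),(1,2)
  0 0 0 0
  0 0 7 0
  0 0 6 0
  0 0 0 0
  0 0 0 0

0 0 0 0
0 0 7 0
0 0 6 0
0 0 0 0
0 0 0 0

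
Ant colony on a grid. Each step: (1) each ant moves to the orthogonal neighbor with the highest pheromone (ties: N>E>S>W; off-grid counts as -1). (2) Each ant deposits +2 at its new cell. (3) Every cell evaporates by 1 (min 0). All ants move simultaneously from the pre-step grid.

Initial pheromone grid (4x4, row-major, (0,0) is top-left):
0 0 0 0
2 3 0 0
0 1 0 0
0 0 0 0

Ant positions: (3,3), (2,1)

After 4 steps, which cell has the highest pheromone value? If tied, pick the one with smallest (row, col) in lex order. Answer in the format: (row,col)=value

Step 1: ant0:(3,3)->N->(2,3) | ant1:(2,1)->N->(1,1)
  grid max=4 at (1,1)
Step 2: ant0:(2,3)->N->(1,3) | ant1:(1,1)->W->(1,0)
  grid max=3 at (1,1)
Step 3: ant0:(1,3)->N->(0,3) | ant1:(1,0)->E->(1,1)
  grid max=4 at (1,1)
Step 4: ant0:(0,3)->S->(1,3) | ant1:(1,1)->W->(1,0)
  grid max=3 at (1,1)
Final grid:
  0 0 0 0
  2 3 0 1
  0 0 0 0
  0 0 0 0
Max pheromone 3 at (1,1)

Answer: (1,1)=3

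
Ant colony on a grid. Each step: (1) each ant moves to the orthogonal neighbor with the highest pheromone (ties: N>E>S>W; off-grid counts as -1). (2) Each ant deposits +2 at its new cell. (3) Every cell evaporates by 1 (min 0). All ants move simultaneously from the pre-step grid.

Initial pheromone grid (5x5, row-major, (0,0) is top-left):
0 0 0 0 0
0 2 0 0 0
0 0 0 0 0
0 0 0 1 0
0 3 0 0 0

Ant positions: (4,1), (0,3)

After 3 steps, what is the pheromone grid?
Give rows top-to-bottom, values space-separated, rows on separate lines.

After step 1: ants at (3,1),(0,4)
  0 0 0 0 1
  0 1 0 0 0
  0 0 0 0 0
  0 1 0 0 0
  0 2 0 0 0
After step 2: ants at (4,1),(1,4)
  0 0 0 0 0
  0 0 0 0 1
  0 0 0 0 0
  0 0 0 0 0
  0 3 0 0 0
After step 3: ants at (3,1),(0,4)
  0 0 0 0 1
  0 0 0 0 0
  0 0 0 0 0
  0 1 0 0 0
  0 2 0 0 0

0 0 0 0 1
0 0 0 0 0
0 0 0 0 0
0 1 0 0 0
0 2 0 0 0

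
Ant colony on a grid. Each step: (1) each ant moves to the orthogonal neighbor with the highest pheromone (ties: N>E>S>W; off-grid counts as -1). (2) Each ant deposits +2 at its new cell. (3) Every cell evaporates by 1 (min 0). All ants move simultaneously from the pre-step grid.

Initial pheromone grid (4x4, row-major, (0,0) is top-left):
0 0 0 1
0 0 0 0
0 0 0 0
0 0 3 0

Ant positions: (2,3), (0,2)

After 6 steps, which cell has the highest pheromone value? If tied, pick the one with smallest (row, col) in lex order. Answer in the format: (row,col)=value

Answer: (0,3)=7

Derivation:
Step 1: ant0:(2,3)->N->(1,3) | ant1:(0,2)->E->(0,3)
  grid max=2 at (0,3)
Step 2: ant0:(1,3)->N->(0,3) | ant1:(0,3)->S->(1,3)
  grid max=3 at (0,3)
Step 3: ant0:(0,3)->S->(1,3) | ant1:(1,3)->N->(0,3)
  grid max=4 at (0,3)
Step 4: ant0:(1,3)->N->(0,3) | ant1:(0,3)->S->(1,3)
  grid max=5 at (0,3)
Step 5: ant0:(0,3)->S->(1,3) | ant1:(1,3)->N->(0,3)
  grid max=6 at (0,3)
Step 6: ant0:(1,3)->N->(0,3) | ant1:(0,3)->S->(1,3)
  grid max=7 at (0,3)
Final grid:
  0 0 0 7
  0 0 0 6
  0 0 0 0
  0 0 0 0
Max pheromone 7 at (0,3)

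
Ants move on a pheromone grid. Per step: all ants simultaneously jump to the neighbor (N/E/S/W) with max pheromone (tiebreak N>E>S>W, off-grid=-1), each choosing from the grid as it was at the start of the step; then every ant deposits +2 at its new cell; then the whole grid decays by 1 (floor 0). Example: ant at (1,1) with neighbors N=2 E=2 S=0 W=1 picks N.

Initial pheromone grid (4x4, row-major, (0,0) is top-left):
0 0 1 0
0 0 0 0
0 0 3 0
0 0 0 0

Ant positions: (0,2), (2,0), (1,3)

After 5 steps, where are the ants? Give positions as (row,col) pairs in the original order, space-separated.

Step 1: ant0:(0,2)->E->(0,3) | ant1:(2,0)->N->(1,0) | ant2:(1,3)->N->(0,3)
  grid max=3 at (0,3)
Step 2: ant0:(0,3)->S->(1,3) | ant1:(1,0)->N->(0,0) | ant2:(0,3)->S->(1,3)
  grid max=3 at (1,3)
Step 3: ant0:(1,3)->N->(0,3) | ant1:(0,0)->E->(0,1) | ant2:(1,3)->N->(0,3)
  grid max=5 at (0,3)
Step 4: ant0:(0,3)->S->(1,3) | ant1:(0,1)->E->(0,2) | ant2:(0,3)->S->(1,3)
  grid max=5 at (1,3)
Step 5: ant0:(1,3)->N->(0,3) | ant1:(0,2)->E->(0,3) | ant2:(1,3)->N->(0,3)
  grid max=9 at (0,3)

(0,3) (0,3) (0,3)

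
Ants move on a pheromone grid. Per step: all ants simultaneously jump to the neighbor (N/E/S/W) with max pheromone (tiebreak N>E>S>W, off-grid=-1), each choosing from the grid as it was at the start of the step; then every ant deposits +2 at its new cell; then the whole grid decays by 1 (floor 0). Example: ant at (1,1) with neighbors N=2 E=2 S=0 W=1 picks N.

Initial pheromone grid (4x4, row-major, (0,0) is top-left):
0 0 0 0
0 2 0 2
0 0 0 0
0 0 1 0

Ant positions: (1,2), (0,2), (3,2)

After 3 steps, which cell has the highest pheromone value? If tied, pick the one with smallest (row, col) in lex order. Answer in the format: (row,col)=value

Answer: (1,3)=7

Derivation:
Step 1: ant0:(1,2)->E->(1,3) | ant1:(0,2)->E->(0,3) | ant2:(3,2)->N->(2,2)
  grid max=3 at (1,3)
Step 2: ant0:(1,3)->N->(0,3) | ant1:(0,3)->S->(1,3) | ant2:(2,2)->N->(1,2)
  grid max=4 at (1,3)
Step 3: ant0:(0,3)->S->(1,3) | ant1:(1,3)->N->(0,3) | ant2:(1,2)->E->(1,3)
  grid max=7 at (1,3)
Final grid:
  0 0 0 3
  0 0 0 7
  0 0 0 0
  0 0 0 0
Max pheromone 7 at (1,3)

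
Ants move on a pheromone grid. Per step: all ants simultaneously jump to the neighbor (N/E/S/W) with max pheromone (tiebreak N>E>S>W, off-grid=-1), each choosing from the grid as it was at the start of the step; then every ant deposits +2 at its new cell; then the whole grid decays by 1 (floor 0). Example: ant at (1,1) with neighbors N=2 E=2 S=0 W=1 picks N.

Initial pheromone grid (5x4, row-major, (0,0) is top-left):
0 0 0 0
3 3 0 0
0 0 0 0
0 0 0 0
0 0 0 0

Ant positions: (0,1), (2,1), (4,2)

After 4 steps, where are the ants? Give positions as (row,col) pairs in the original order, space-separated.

Step 1: ant0:(0,1)->S->(1,1) | ant1:(2,1)->N->(1,1) | ant2:(4,2)->N->(3,2)
  grid max=6 at (1,1)
Step 2: ant0:(1,1)->W->(1,0) | ant1:(1,1)->W->(1,0) | ant2:(3,2)->N->(2,2)
  grid max=5 at (1,0)
Step 3: ant0:(1,0)->E->(1,1) | ant1:(1,0)->E->(1,1) | ant2:(2,2)->N->(1,2)
  grid max=8 at (1,1)
Step 4: ant0:(1,1)->W->(1,0) | ant1:(1,1)->W->(1,0) | ant2:(1,2)->W->(1,1)
  grid max=9 at (1,1)

(1,0) (1,0) (1,1)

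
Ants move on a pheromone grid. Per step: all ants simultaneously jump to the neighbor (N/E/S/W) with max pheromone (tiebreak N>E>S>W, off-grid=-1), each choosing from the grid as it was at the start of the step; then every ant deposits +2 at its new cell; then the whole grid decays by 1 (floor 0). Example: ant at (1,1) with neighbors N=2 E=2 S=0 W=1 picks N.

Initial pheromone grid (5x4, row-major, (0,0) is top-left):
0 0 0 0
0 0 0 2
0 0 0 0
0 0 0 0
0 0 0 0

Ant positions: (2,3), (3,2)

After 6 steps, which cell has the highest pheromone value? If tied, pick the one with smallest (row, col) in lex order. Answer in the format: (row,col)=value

Answer: (1,3)=6

Derivation:
Step 1: ant0:(2,3)->N->(1,3) | ant1:(3,2)->N->(2,2)
  grid max=3 at (1,3)
Step 2: ant0:(1,3)->N->(0,3) | ant1:(2,2)->N->(1,2)
  grid max=2 at (1,3)
Step 3: ant0:(0,3)->S->(1,3) | ant1:(1,2)->E->(1,3)
  grid max=5 at (1,3)
Step 4: ant0:(1,3)->N->(0,3) | ant1:(1,3)->N->(0,3)
  grid max=4 at (1,3)
Step 5: ant0:(0,3)->S->(1,3) | ant1:(0,3)->S->(1,3)
  grid max=7 at (1,3)
Step 6: ant0:(1,3)->N->(0,3) | ant1:(1,3)->N->(0,3)
  grid max=6 at (1,3)
Final grid:
  0 0 0 5
  0 0 0 6
  0 0 0 0
  0 0 0 0
  0 0 0 0
Max pheromone 6 at (1,3)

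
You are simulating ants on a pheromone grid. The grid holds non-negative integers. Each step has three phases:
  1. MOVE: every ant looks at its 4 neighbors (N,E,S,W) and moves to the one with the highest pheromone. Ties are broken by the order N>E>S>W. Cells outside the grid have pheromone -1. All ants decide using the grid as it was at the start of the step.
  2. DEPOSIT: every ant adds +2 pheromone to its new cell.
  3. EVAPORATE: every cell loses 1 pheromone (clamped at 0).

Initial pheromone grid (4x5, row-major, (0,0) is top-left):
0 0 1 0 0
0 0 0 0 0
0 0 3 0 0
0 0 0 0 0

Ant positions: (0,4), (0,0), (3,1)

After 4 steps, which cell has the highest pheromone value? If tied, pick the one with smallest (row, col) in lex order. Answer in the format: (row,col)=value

Step 1: ant0:(0,4)->S->(1,4) | ant1:(0,0)->E->(0,1) | ant2:(3,1)->N->(2,1)
  grid max=2 at (2,2)
Step 2: ant0:(1,4)->N->(0,4) | ant1:(0,1)->E->(0,2) | ant2:(2,1)->E->(2,2)
  grid max=3 at (2,2)
Step 3: ant0:(0,4)->S->(1,4) | ant1:(0,2)->E->(0,3) | ant2:(2,2)->N->(1,2)
  grid max=2 at (2,2)
Step 4: ant0:(1,4)->N->(0,4) | ant1:(0,3)->E->(0,4) | ant2:(1,2)->S->(2,2)
  grid max=3 at (0,4)
Final grid:
  0 0 0 0 3
  0 0 0 0 0
  0 0 3 0 0
  0 0 0 0 0
Max pheromone 3 at (0,4)

Answer: (0,4)=3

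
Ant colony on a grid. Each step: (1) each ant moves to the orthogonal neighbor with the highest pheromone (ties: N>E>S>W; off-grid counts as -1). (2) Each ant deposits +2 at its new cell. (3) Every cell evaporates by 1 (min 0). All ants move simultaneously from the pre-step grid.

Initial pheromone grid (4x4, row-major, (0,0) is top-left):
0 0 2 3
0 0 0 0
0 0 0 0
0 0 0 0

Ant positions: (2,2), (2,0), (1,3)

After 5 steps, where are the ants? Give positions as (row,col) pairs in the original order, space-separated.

Step 1: ant0:(2,2)->N->(1,2) | ant1:(2,0)->N->(1,0) | ant2:(1,3)->N->(0,3)
  grid max=4 at (0,3)
Step 2: ant0:(1,2)->N->(0,2) | ant1:(1,0)->N->(0,0) | ant2:(0,3)->W->(0,2)
  grid max=4 at (0,2)
Step 3: ant0:(0,2)->E->(0,3) | ant1:(0,0)->E->(0,1) | ant2:(0,2)->E->(0,3)
  grid max=6 at (0,3)
Step 4: ant0:(0,3)->W->(0,2) | ant1:(0,1)->E->(0,2) | ant2:(0,3)->W->(0,2)
  grid max=8 at (0,2)
Step 5: ant0:(0,2)->E->(0,3) | ant1:(0,2)->E->(0,3) | ant2:(0,2)->E->(0,3)
  grid max=10 at (0,3)

(0,3) (0,3) (0,3)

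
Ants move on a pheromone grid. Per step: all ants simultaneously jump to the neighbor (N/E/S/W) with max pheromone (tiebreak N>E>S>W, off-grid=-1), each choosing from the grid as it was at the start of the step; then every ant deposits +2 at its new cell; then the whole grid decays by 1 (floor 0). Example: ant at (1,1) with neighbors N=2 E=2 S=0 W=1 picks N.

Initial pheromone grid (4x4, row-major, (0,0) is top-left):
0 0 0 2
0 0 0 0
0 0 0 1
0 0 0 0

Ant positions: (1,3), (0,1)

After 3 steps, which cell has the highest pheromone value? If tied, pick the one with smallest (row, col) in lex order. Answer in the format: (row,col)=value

Step 1: ant0:(1,3)->N->(0,3) | ant1:(0,1)->E->(0,2)
  grid max=3 at (0,3)
Step 2: ant0:(0,3)->W->(0,2) | ant1:(0,2)->E->(0,3)
  grid max=4 at (0,3)
Step 3: ant0:(0,2)->E->(0,3) | ant1:(0,3)->W->(0,2)
  grid max=5 at (0,3)
Final grid:
  0 0 3 5
  0 0 0 0
  0 0 0 0
  0 0 0 0
Max pheromone 5 at (0,3)

Answer: (0,3)=5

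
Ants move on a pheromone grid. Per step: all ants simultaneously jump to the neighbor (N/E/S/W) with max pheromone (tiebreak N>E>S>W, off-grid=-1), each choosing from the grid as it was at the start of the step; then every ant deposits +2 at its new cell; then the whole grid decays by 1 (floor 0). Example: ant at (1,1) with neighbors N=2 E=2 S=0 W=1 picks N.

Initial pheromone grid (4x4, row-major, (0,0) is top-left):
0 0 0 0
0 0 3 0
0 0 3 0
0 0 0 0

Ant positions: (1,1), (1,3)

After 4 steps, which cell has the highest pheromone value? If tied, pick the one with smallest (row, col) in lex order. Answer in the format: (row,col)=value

Answer: (1,2)=7

Derivation:
Step 1: ant0:(1,1)->E->(1,2) | ant1:(1,3)->W->(1,2)
  grid max=6 at (1,2)
Step 2: ant0:(1,2)->S->(2,2) | ant1:(1,2)->S->(2,2)
  grid max=5 at (1,2)
Step 3: ant0:(2,2)->N->(1,2) | ant1:(2,2)->N->(1,2)
  grid max=8 at (1,2)
Step 4: ant0:(1,2)->S->(2,2) | ant1:(1,2)->S->(2,2)
  grid max=7 at (1,2)
Final grid:
  0 0 0 0
  0 0 7 0
  0 0 7 0
  0 0 0 0
Max pheromone 7 at (1,2)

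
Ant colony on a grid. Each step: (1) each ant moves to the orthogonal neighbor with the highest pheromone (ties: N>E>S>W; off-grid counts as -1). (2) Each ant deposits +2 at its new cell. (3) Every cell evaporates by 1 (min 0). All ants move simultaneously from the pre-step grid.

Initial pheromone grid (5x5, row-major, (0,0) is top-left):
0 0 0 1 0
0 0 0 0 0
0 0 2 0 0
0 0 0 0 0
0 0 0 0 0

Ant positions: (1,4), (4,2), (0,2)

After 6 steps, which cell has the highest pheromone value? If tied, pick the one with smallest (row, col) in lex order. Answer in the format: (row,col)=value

Answer: (0,3)=7

Derivation:
Step 1: ant0:(1,4)->N->(0,4) | ant1:(4,2)->N->(3,2) | ant2:(0,2)->E->(0,3)
  grid max=2 at (0,3)
Step 2: ant0:(0,4)->W->(0,3) | ant1:(3,2)->N->(2,2) | ant2:(0,3)->E->(0,4)
  grid max=3 at (0,3)
Step 3: ant0:(0,3)->E->(0,4) | ant1:(2,2)->N->(1,2) | ant2:(0,4)->W->(0,3)
  grid max=4 at (0,3)
Step 4: ant0:(0,4)->W->(0,3) | ant1:(1,2)->S->(2,2) | ant2:(0,3)->E->(0,4)
  grid max=5 at (0,3)
Step 5: ant0:(0,3)->E->(0,4) | ant1:(2,2)->N->(1,2) | ant2:(0,4)->W->(0,3)
  grid max=6 at (0,3)
Step 6: ant0:(0,4)->W->(0,3) | ant1:(1,2)->S->(2,2) | ant2:(0,3)->E->(0,4)
  grid max=7 at (0,3)
Final grid:
  0 0 0 7 6
  0 0 0 0 0
  0 0 2 0 0
  0 0 0 0 0
  0 0 0 0 0
Max pheromone 7 at (0,3)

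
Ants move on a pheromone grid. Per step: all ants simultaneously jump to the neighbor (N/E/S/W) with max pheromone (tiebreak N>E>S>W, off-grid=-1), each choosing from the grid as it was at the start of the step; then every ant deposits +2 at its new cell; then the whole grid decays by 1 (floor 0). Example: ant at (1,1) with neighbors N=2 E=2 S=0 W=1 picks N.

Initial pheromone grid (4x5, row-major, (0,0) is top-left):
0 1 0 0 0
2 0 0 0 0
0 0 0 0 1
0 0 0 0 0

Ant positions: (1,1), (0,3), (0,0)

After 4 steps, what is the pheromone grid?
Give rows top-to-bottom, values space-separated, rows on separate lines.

After step 1: ants at (1,0),(0,4),(1,0)
  0 0 0 0 1
  5 0 0 0 0
  0 0 0 0 0
  0 0 0 0 0
After step 2: ants at (0,0),(1,4),(0,0)
  3 0 0 0 0
  4 0 0 0 1
  0 0 0 0 0
  0 0 0 0 0
After step 3: ants at (1,0),(0,4),(1,0)
  2 0 0 0 1
  7 0 0 0 0
  0 0 0 0 0
  0 0 0 0 0
After step 4: ants at (0,0),(1,4),(0,0)
  5 0 0 0 0
  6 0 0 0 1
  0 0 0 0 0
  0 0 0 0 0

5 0 0 0 0
6 0 0 0 1
0 0 0 0 0
0 0 0 0 0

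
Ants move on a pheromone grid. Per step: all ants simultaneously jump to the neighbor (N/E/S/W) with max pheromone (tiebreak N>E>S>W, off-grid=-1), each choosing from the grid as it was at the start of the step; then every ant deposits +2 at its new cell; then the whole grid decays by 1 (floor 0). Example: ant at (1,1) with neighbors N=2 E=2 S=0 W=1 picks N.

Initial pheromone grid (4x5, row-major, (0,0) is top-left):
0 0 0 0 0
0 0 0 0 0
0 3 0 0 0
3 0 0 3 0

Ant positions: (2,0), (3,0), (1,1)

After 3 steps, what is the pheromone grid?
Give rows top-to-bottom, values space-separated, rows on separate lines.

After step 1: ants at (2,1),(2,0),(2,1)
  0 0 0 0 0
  0 0 0 0 0
  1 6 0 0 0
  2 0 0 2 0
After step 2: ants at (2,0),(2,1),(2,0)
  0 0 0 0 0
  0 0 0 0 0
  4 7 0 0 0
  1 0 0 1 0
After step 3: ants at (2,1),(2,0),(2,1)
  0 0 0 0 0
  0 0 0 0 0
  5 10 0 0 0
  0 0 0 0 0

0 0 0 0 0
0 0 0 0 0
5 10 0 0 0
0 0 0 0 0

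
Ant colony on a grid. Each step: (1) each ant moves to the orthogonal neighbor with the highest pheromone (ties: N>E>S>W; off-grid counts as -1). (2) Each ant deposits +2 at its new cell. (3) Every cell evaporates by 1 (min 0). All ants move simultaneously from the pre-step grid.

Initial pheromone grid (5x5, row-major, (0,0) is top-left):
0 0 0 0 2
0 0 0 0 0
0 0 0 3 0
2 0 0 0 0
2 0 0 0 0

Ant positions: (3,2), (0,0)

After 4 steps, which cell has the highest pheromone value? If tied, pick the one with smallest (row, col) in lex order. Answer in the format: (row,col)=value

Answer: (2,3)=3

Derivation:
Step 1: ant0:(3,2)->N->(2,2) | ant1:(0,0)->E->(0,1)
  grid max=2 at (2,3)
Step 2: ant0:(2,2)->E->(2,3) | ant1:(0,1)->E->(0,2)
  grid max=3 at (2,3)
Step 3: ant0:(2,3)->N->(1,3) | ant1:(0,2)->E->(0,3)
  grid max=2 at (2,3)
Step 4: ant0:(1,3)->S->(2,3) | ant1:(0,3)->S->(1,3)
  grid max=3 at (2,3)
Final grid:
  0 0 0 0 0
  0 0 0 2 0
  0 0 0 3 0
  0 0 0 0 0
  0 0 0 0 0
Max pheromone 3 at (2,3)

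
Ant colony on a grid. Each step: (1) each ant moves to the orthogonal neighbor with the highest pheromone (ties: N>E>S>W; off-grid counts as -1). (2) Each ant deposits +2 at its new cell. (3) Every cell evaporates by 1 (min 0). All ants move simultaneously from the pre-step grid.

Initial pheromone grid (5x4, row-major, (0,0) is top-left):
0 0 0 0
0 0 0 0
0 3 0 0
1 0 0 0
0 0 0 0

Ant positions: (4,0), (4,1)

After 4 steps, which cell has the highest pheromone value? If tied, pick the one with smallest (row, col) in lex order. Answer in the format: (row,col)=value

Step 1: ant0:(4,0)->N->(3,0) | ant1:(4,1)->N->(3,1)
  grid max=2 at (2,1)
Step 2: ant0:(3,0)->E->(3,1) | ant1:(3,1)->N->(2,1)
  grid max=3 at (2,1)
Step 3: ant0:(3,1)->N->(2,1) | ant1:(2,1)->S->(3,1)
  grid max=4 at (2,1)
Step 4: ant0:(2,1)->S->(3,1) | ant1:(3,1)->N->(2,1)
  grid max=5 at (2,1)
Final grid:
  0 0 0 0
  0 0 0 0
  0 5 0 0
  0 4 0 0
  0 0 0 0
Max pheromone 5 at (2,1)

Answer: (2,1)=5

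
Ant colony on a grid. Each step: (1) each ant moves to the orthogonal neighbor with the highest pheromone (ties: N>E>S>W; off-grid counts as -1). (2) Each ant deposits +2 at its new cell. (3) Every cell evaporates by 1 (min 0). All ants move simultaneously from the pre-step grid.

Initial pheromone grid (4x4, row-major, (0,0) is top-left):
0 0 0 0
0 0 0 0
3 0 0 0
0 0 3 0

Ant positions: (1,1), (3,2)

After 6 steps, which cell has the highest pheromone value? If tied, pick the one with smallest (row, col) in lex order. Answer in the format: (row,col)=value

Step 1: ant0:(1,1)->N->(0,1) | ant1:(3,2)->N->(2,2)
  grid max=2 at (2,0)
Step 2: ant0:(0,1)->E->(0,2) | ant1:(2,2)->S->(3,2)
  grid max=3 at (3,2)
Step 3: ant0:(0,2)->E->(0,3) | ant1:(3,2)->N->(2,2)
  grid max=2 at (3,2)
Step 4: ant0:(0,3)->S->(1,3) | ant1:(2,2)->S->(3,2)
  grid max=3 at (3,2)
Step 5: ant0:(1,3)->N->(0,3) | ant1:(3,2)->N->(2,2)
  grid max=2 at (3,2)
Step 6: ant0:(0,3)->S->(1,3) | ant1:(2,2)->S->(3,2)
  grid max=3 at (3,2)
Final grid:
  0 0 0 0
  0 0 0 1
  0 0 0 0
  0 0 3 0
Max pheromone 3 at (3,2)

Answer: (3,2)=3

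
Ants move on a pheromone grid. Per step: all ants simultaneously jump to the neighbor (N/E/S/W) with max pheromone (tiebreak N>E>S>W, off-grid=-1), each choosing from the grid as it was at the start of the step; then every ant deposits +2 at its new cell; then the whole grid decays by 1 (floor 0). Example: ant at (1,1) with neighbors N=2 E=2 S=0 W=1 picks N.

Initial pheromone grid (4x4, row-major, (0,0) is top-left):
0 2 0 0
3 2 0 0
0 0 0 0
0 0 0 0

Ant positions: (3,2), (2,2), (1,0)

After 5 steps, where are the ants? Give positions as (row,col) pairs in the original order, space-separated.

Step 1: ant0:(3,2)->N->(2,2) | ant1:(2,2)->N->(1,2) | ant2:(1,0)->E->(1,1)
  grid max=3 at (1,1)
Step 2: ant0:(2,2)->N->(1,2) | ant1:(1,2)->W->(1,1) | ant2:(1,1)->W->(1,0)
  grid max=4 at (1,1)
Step 3: ant0:(1,2)->W->(1,1) | ant1:(1,1)->W->(1,0) | ant2:(1,0)->E->(1,1)
  grid max=7 at (1,1)
Step 4: ant0:(1,1)->W->(1,0) | ant1:(1,0)->E->(1,1) | ant2:(1,1)->W->(1,0)
  grid max=8 at (1,1)
Step 5: ant0:(1,0)->E->(1,1) | ant1:(1,1)->W->(1,0) | ant2:(1,0)->E->(1,1)
  grid max=11 at (1,1)

(1,1) (1,0) (1,1)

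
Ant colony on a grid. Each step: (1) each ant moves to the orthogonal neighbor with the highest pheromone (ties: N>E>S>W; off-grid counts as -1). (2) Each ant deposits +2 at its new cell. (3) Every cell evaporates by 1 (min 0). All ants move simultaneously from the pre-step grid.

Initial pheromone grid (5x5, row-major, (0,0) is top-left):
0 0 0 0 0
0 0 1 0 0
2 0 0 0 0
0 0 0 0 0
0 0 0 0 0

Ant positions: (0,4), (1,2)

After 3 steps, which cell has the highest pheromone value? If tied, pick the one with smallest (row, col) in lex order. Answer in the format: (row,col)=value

Answer: (0,3)=2

Derivation:
Step 1: ant0:(0,4)->S->(1,4) | ant1:(1,2)->N->(0,2)
  grid max=1 at (0,2)
Step 2: ant0:(1,4)->N->(0,4) | ant1:(0,2)->E->(0,3)
  grid max=1 at (0,3)
Step 3: ant0:(0,4)->W->(0,3) | ant1:(0,3)->E->(0,4)
  grid max=2 at (0,3)
Final grid:
  0 0 0 2 2
  0 0 0 0 0
  0 0 0 0 0
  0 0 0 0 0
  0 0 0 0 0
Max pheromone 2 at (0,3)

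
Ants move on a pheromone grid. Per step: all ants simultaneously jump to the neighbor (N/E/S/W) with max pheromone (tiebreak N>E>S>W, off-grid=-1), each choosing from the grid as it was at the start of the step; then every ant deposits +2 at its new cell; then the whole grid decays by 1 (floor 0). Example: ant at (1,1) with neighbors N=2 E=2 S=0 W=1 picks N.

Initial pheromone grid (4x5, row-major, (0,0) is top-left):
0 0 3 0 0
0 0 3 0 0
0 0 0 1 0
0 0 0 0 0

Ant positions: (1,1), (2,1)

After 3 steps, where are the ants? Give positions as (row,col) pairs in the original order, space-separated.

Step 1: ant0:(1,1)->E->(1,2) | ant1:(2,1)->N->(1,1)
  grid max=4 at (1,2)
Step 2: ant0:(1,2)->N->(0,2) | ant1:(1,1)->E->(1,2)
  grid max=5 at (1,2)
Step 3: ant0:(0,2)->S->(1,2) | ant1:(1,2)->N->(0,2)
  grid max=6 at (1,2)

(1,2) (0,2)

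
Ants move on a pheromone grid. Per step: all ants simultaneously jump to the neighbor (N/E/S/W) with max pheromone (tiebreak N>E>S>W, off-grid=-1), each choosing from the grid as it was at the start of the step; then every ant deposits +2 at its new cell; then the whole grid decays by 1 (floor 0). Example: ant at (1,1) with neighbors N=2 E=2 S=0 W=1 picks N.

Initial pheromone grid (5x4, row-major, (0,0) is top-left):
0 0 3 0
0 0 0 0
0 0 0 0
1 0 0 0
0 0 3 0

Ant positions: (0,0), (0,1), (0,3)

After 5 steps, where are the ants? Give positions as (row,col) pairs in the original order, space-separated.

Step 1: ant0:(0,0)->E->(0,1) | ant1:(0,1)->E->(0,2) | ant2:(0,3)->W->(0,2)
  grid max=6 at (0,2)
Step 2: ant0:(0,1)->E->(0,2) | ant1:(0,2)->W->(0,1) | ant2:(0,2)->W->(0,1)
  grid max=7 at (0,2)
Step 3: ant0:(0,2)->W->(0,1) | ant1:(0,1)->E->(0,2) | ant2:(0,1)->E->(0,2)
  grid max=10 at (0,2)
Step 4: ant0:(0,1)->E->(0,2) | ant1:(0,2)->W->(0,1) | ant2:(0,2)->W->(0,1)
  grid max=11 at (0,2)
Step 5: ant0:(0,2)->W->(0,1) | ant1:(0,1)->E->(0,2) | ant2:(0,1)->E->(0,2)
  grid max=14 at (0,2)

(0,1) (0,2) (0,2)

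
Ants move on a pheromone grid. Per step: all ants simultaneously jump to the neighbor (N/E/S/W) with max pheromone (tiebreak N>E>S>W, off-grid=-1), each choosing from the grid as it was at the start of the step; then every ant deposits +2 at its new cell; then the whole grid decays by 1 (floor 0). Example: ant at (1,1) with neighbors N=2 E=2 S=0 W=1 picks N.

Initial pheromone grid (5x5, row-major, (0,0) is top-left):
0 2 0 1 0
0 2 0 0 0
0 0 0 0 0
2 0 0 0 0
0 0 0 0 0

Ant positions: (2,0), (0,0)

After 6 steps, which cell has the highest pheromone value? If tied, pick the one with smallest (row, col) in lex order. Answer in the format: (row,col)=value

Step 1: ant0:(2,0)->S->(3,0) | ant1:(0,0)->E->(0,1)
  grid max=3 at (0,1)
Step 2: ant0:(3,0)->N->(2,0) | ant1:(0,1)->S->(1,1)
  grid max=2 at (0,1)
Step 3: ant0:(2,0)->S->(3,0) | ant1:(1,1)->N->(0,1)
  grid max=3 at (0,1)
Step 4: ant0:(3,0)->N->(2,0) | ant1:(0,1)->S->(1,1)
  grid max=2 at (0,1)
Step 5: ant0:(2,0)->S->(3,0) | ant1:(1,1)->N->(0,1)
  grid max=3 at (0,1)
Step 6: ant0:(3,0)->N->(2,0) | ant1:(0,1)->S->(1,1)
  grid max=2 at (0,1)
Final grid:
  0 2 0 0 0
  0 2 0 0 0
  1 0 0 0 0
  2 0 0 0 0
  0 0 0 0 0
Max pheromone 2 at (0,1)

Answer: (0,1)=2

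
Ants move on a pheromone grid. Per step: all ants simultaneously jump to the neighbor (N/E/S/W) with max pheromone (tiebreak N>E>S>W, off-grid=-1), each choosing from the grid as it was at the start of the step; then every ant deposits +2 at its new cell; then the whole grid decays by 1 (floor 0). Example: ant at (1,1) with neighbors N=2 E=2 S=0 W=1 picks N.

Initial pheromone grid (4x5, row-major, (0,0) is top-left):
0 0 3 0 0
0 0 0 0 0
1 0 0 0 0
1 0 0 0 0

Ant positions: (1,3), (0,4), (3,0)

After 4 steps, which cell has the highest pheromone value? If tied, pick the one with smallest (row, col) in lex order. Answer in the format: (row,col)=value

Step 1: ant0:(1,3)->N->(0,3) | ant1:(0,4)->S->(1,4) | ant2:(3,0)->N->(2,0)
  grid max=2 at (0,2)
Step 2: ant0:(0,3)->W->(0,2) | ant1:(1,4)->N->(0,4) | ant2:(2,0)->N->(1,0)
  grid max=3 at (0,2)
Step 3: ant0:(0,2)->E->(0,3) | ant1:(0,4)->S->(1,4) | ant2:(1,0)->S->(2,0)
  grid max=2 at (0,2)
Step 4: ant0:(0,3)->W->(0,2) | ant1:(1,4)->N->(0,4) | ant2:(2,0)->N->(1,0)
  grid max=3 at (0,2)
Final grid:
  0 0 3 0 1
  1 0 0 0 0
  1 0 0 0 0
  0 0 0 0 0
Max pheromone 3 at (0,2)

Answer: (0,2)=3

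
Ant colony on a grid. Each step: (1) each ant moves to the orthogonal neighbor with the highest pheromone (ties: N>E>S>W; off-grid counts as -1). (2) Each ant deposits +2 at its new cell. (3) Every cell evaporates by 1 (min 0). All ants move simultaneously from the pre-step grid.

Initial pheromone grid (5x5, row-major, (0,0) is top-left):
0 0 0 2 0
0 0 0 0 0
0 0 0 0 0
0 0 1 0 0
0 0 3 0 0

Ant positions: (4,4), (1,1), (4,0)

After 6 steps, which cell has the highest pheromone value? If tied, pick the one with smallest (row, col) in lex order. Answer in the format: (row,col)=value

Answer: (0,4)=5

Derivation:
Step 1: ant0:(4,4)->N->(3,4) | ant1:(1,1)->N->(0,1) | ant2:(4,0)->N->(3,0)
  grid max=2 at (4,2)
Step 2: ant0:(3,4)->N->(2,4) | ant1:(0,1)->E->(0,2) | ant2:(3,0)->N->(2,0)
  grid max=1 at (0,2)
Step 3: ant0:(2,4)->N->(1,4) | ant1:(0,2)->E->(0,3) | ant2:(2,0)->N->(1,0)
  grid max=1 at (0,3)
Step 4: ant0:(1,4)->N->(0,4) | ant1:(0,3)->E->(0,4) | ant2:(1,0)->N->(0,0)
  grid max=3 at (0,4)
Step 5: ant0:(0,4)->S->(1,4) | ant1:(0,4)->S->(1,4) | ant2:(0,0)->E->(0,1)
  grid max=3 at (1,4)
Step 6: ant0:(1,4)->N->(0,4) | ant1:(1,4)->N->(0,4) | ant2:(0,1)->E->(0,2)
  grid max=5 at (0,4)
Final grid:
  0 0 1 0 5
  0 0 0 0 2
  0 0 0 0 0
  0 0 0 0 0
  0 0 0 0 0
Max pheromone 5 at (0,4)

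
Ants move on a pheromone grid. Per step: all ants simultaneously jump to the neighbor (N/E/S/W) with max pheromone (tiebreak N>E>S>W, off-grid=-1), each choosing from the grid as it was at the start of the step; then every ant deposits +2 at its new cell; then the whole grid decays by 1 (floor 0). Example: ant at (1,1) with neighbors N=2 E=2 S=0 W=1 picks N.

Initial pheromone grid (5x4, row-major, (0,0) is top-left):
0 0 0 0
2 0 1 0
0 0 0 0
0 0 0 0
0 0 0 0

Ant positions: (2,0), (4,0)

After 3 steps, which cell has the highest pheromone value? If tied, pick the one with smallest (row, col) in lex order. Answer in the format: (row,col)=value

Answer: (1,0)=5

Derivation:
Step 1: ant0:(2,0)->N->(1,0) | ant1:(4,0)->N->(3,0)
  grid max=3 at (1,0)
Step 2: ant0:(1,0)->N->(0,0) | ant1:(3,0)->N->(2,0)
  grid max=2 at (1,0)
Step 3: ant0:(0,0)->S->(1,0) | ant1:(2,0)->N->(1,0)
  grid max=5 at (1,0)
Final grid:
  0 0 0 0
  5 0 0 0
  0 0 0 0
  0 0 0 0
  0 0 0 0
Max pheromone 5 at (1,0)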